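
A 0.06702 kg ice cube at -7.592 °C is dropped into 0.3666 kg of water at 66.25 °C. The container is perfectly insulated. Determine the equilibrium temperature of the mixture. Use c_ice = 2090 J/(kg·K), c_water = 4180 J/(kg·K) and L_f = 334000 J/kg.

Net heat exchanged in the isolated system is zero:
warm ice to 0 °C: 0.06702·2090·(0 − (-7.592)) = 1063.4
  latent heat to melt: 0.06702·334000 = 22385
  warm the meltwater: 280.14 T
  water cools: 0.3666·4180·(T − 66.25) = 1532.4(T − 66.25)
1812.5 T = 101521 − 23448 = 78073
T ≈ 43.07 °C — above 0 °C, consistent with complete melting.

T_f ≈ 43.1 °C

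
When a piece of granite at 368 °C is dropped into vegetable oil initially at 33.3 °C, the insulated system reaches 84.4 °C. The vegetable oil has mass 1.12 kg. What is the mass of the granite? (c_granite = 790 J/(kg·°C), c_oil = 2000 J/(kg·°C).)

|Q_granite| = |Q_oil|:
m×790×(368 − 84.4) = 1.12×2000×(84.4 − 33.3)
224044 m = 114464  ⇒  m ≈ 0.5109 kg

m ≈ 0.511 kg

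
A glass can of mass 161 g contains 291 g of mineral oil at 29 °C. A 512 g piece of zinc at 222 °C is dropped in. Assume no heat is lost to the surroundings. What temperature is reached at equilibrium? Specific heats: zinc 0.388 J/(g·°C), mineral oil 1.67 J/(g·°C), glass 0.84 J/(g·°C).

T_f ≈ 75.8 °C

With ΣQ=0 the equilibrium temperature is the m·c-weighted mean:
T_f = (198.66·222 + 485.97·29 + 135.24·29) / (198.66 + 485.97 + 135.24)
    = 62117 / 819.87 ≈ 75.76 °C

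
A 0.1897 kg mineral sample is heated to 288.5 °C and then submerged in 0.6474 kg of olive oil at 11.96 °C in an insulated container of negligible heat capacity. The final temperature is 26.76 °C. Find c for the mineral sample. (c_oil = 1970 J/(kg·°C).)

Conservation of energy gives ΣQ = 0:
0.1897×c×(26.76 − 288.5) + 0.6474×1970×(26.76 − 11.96) = 0
-49.65 c = -18876
c = -18876/-49.65 ≈ 380.2 J/(kg·°C)

c ≈ 380 J/(kg·°C)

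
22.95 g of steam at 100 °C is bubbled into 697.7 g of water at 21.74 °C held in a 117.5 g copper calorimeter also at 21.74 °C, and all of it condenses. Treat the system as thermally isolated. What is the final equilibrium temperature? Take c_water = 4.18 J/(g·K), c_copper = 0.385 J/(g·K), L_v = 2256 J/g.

T_f ≈ 41.1 °C

Energy balance with sensible and latent terms:
condense steam: −22.95·2256 = −51775
  condensate cools 100→T: 22.95·4.18·(T − 100) = 95.93(T − 100)
  water warms: 697.7·4.18·(T − 21.74) = 2916.4(T − 21.74)
  copper cup: 117.5·0.385·(T − 21.74) = 45.24(T − 21.74)
3057.6 T = 51775 + 9593.1 + 64386 = 125754
T ≈ 41.13 °C (< 100 °C, so full condensation is consistent).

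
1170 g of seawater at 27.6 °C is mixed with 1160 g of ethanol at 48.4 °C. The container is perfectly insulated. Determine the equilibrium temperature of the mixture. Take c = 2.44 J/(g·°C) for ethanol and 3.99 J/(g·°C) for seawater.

T_f ≈ 35.5 °C

Net heat exchanged in the isolated system is zero:
1160×2.44×(T − 48.4) + 1170×3.99×(T − 27.6) = 0
2830.4(T − 48.4) + 4668.3(T − 27.6) = 0
7498.7 T = 265836
T = 265836/7498.7 ≈ 35.45 °C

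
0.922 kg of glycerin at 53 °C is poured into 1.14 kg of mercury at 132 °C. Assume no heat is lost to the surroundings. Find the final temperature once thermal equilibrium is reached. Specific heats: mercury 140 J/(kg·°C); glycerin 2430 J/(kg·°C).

T_f ≈ 58.3 °C

Setting the total heat transfer to zero:
1.14×140×(T − 132) + 0.922×2430×(T − 53) = 0
159.6(T − 132) + 2240.5(T − 53) = 0
(159.6 + 2240.5) T = 159.6×132 + 2240.5×53
T ≈ 58.25 °C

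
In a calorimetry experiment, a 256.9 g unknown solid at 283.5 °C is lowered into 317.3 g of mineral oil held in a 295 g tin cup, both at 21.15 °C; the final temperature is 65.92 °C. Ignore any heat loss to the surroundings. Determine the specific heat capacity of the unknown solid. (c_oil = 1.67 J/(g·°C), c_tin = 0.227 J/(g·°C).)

Conservation of energy gives ΣQ = 0:
256.9×c×(65.92 − 283.5) + 317.3×1.67×(65.92 − 21.15) + 295×0.227×(65.92 − 21.15) = 0
-55896 c = -26721
c = -26721/-55896 ≈ 0.4781 J/(g·°C)

c ≈ 0.478 J/(g·°C)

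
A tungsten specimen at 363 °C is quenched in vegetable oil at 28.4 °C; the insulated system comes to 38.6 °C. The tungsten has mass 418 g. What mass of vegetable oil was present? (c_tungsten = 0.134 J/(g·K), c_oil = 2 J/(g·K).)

m ≈ 891 g

Heat lost by the tungsten = heat gained by the oil:
418·0.134·(363 − 38.6) = m·2·(38.6 − 28.4)
20.4 m = 18170  ⇒  m ≈ 890.7 g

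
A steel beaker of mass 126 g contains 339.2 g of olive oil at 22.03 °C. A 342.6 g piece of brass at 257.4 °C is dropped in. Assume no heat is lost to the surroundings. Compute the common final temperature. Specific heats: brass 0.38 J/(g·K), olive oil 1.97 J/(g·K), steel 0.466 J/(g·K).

T_f ≈ 57.8 °C

With ΣQ=0 the equilibrium temperature is the m·c-weighted mean:
T_f = (130.19×257.4 + 668.22×22.03 + 58.72×22.03) / (130.19 + 668.22 + 58.72)
    = 49525 / 857.13 ≈ 57.78 °C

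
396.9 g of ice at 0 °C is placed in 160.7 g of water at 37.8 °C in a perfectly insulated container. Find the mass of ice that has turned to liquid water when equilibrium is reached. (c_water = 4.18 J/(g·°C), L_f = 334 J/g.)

Cooling the water to 0 °C releases 160.7·4.18·37.8 = 25391 J.
Fully melting the ice requires m_ice L_f = 396.9·334 = 132565 J.
That's not enough to melt it all — equilibrium is at 0 °C with ice remaining.
m_melt = 25391 / L_f = 76.02 g.

m_melted ≈ 76 g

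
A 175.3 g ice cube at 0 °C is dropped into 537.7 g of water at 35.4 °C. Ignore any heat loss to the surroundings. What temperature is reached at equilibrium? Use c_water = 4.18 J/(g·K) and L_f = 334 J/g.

T_f ≈ 7.1 °C

Sum of m c ΔT and latent-heat terms is zero:
melt ice: 175.3×334 = 58550; meltwater 0→T: 175.3×4.18×T = 732.75 T; water cools: 537.7×4.18×(T − 35.4) = 2247.6(T − 35.4)
2980.3 T = 79565 − 58550 = 21014
T ≈ 7.05 °C. Since T > 0 °C, the all-ice-melts assumption holds.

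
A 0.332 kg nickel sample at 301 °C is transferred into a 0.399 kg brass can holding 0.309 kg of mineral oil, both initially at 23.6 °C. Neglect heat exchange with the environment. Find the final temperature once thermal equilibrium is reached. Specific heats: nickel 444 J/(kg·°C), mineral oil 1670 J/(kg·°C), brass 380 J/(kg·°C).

Setting the total heat transfer to zero:
0.332·444·(T − 301) + 0.309·1670·(T − 23.6) + 0.399·380·(T − 23.6) = 0
(147.41 + 516.03 + 151.62) T = 147.41·301 + 516.03·23.6 + 151.62·23.6
T = 60126 / 815.06 = 73.8 °C

T_f ≈ 73.8 °C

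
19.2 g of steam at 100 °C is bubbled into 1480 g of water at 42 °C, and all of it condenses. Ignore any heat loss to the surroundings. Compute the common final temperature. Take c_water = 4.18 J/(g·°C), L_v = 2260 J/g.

T_f ≈ 49.7 °C

Sum of m c ΔT and latent-heat terms is zero:
latent heat released on condensation: 19.2·2260 = 43392
  condensed water 100 °C→T: 80.26(T − 100)
  original water: 6186.4(T − 42)
6266.7 T = 43392 + 8025.6 + 259829 = 311246
T ≈ 49.67 °C — below 100 °C, confirming all the steam condensed.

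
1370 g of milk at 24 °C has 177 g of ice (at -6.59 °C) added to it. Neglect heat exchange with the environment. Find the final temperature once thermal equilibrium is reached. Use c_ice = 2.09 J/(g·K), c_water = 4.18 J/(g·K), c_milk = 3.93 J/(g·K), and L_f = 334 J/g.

T_f ≈ 11.0 °C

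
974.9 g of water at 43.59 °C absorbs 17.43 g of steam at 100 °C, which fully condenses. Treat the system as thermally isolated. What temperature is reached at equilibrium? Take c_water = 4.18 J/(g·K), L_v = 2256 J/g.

T_f ≈ 54.1 °C

Let T be the final temperature. ΣQ_i = 0:
steam→water at 100 °C releases m L_v = 17.43·2256 = 39322
  condensate cools 100→T: 17.43·4.18·(T − 100) = 72.86(T − 100)
  original water: 4075.1(T − 43.59)
4147.9 T = 39322 + 7285.7 + 177633 = 224241
T ≈ 54.06 °C — below 100 °C, confirming all the steam condensed.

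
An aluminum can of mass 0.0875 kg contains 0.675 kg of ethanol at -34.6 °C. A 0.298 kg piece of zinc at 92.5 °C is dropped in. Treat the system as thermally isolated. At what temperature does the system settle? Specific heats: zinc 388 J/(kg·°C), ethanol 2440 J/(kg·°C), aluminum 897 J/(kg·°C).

T_f ≈ -26.6 °C

T_f is the heat-capacity-weighted average of the initial temperatures:
T_f = (115.62·92.5 + 1647·(-34.6) + 78.49·(-34.6)) / (115.62 + 1647 + 78.49)
    = -49007 / 1841.1 ≈ -26.62 °C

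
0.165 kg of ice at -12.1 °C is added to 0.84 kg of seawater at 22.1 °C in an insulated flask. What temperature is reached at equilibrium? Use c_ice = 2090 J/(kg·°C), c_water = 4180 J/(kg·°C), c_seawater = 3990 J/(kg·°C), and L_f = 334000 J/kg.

Setting the total heat transfer to zero:
warm ice to 0 °C: 0.165·2090·(0 − (-12.1)) = 4172.7
  fusion: m_ice L_f = 0.165·334000 = 55110
  meltwater 0→T: 0.165·4180·T = 689.7 T
  seawater cools: 0.84·3990·(T − 22.1) = 3351.6(T − 22.1)
4041.3 T = 74070 − 59283 = 14788
T ≈ 3.66 °C — above 0 °C, consistent with complete melting.

T_f ≈ 3.7 °C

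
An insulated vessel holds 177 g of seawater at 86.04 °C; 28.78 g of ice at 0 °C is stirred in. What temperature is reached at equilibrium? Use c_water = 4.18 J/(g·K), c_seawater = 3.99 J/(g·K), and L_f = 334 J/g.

Net heat exchanged in the isolated system is zero:
melt ice: 28.78×334 = 9612.5; warm the meltwater: 120.3 T; seawater: 706.23(T − 86.04)
826.53 T = 60764 − 9612.5 = 51152
T ≈ 61.89 °C (positive, so assuming full melt was valid).

T_f ≈ 61.9 °C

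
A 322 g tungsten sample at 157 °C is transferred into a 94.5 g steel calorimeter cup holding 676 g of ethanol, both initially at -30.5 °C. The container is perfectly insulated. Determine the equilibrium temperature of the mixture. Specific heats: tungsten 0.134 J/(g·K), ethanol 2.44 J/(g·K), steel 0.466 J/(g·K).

T_f ≈ -25.8 °C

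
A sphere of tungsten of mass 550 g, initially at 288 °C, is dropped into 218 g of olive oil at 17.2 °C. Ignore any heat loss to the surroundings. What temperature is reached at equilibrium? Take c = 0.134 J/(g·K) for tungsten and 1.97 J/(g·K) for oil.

T_f is the heat-capacity-weighted average of the initial temperatures:
T_f = (73.7×288 + 429.46×17.2) / (73.7 + 429.46)
    = 28612 / 503.16 ≈ 56.87 °C

T_f ≈ 56.9 °C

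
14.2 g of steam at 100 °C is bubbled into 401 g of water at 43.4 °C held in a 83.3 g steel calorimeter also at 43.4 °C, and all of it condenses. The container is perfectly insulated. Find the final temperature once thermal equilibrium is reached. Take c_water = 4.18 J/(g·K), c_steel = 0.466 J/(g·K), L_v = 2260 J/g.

Net heat exchanged in the isolated system is zero:
condense steam: −14.2×2260 = −32092
  condensed water 100 °C→T: 59.36(T − 100)
  original water: 1676.2(T − 43.4)
  cup: 38.82(T − 43.4)
1774.4 T = 32092 + 5935.6 + 74431 = 112459
T ≈ 63.38 °C (< 100 °C, so full condensation is consistent).

T_f ≈ 63.4 °C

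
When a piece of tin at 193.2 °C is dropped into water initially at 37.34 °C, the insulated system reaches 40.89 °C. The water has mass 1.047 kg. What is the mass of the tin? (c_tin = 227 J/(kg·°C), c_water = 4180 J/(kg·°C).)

m ≈ 0.449 kg

|Q_tin| = |Q_water|:
m·227·(193.2 − 40.89) = 1.047·4180·(40.89 − 37.34)
34574 m = 15536  ⇒  m ≈ 0.4494 kg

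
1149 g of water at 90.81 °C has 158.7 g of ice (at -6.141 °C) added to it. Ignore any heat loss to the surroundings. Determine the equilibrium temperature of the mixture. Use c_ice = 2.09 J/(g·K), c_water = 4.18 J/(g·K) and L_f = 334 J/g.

Energy conservation, ΣQ = 0:
warm ice to 0 °C: 158.7×2.09×(0 − (-6.141)) = 2036.9
  fusion: m_ice L_f = 158.7×334 = 53006
  meltwater 0→T: 158.7×4.18×T = 663.37 T
  water: 4802.8(T − 90.81)
5466.2 T = 436144 − 55043 = 381101
T ≈ 69.72 °C (positive, so assuming full melt was valid).

T_f ≈ 69.7 °C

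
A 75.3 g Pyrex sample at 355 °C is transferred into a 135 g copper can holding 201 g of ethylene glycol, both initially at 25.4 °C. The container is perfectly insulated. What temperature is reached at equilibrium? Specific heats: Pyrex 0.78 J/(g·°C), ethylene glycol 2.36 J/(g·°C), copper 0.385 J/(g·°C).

T_f ≈ 58.5 °C

T_f = Σ m_i c_i T_i / Σ m_i c_i:
T_f = (58.73×355 + 474.36×25.4 + 51.98×25.4) / (58.73 + 474.36 + 51.98)
    = 34219 / 585.07 ≈ 58.49 °C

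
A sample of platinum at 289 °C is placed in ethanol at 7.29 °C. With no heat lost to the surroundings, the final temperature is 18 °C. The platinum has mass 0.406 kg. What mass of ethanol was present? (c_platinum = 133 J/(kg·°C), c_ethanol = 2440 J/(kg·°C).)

Heat lost by the platinum = heat gained by the ethanol:
0.406×133×(289 − 18) = m×2440×(18 − 7.29)
26132 m = 14633  ⇒  m ≈ 0.56 kg

m ≈ 0.56 kg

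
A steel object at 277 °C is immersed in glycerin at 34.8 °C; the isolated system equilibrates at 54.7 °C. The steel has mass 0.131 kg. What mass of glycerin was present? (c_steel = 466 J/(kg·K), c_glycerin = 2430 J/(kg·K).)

Energy conservation, ΣQ = 0:
0.131·466·(54.7 − 277) + m·2430·(54.7 − 34.8) = 0
48357 m = 13571
m = 13571/48357 ≈ 0.2806 kg

m ≈ 0.281 kg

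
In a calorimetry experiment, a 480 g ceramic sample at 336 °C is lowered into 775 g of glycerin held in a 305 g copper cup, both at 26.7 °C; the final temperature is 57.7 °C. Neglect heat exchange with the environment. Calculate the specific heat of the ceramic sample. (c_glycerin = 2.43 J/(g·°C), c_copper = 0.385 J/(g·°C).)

c ≈ 0.464 J/(g·°C)

Heat gained plus heat lost sum to zero:
480×c×(57.7 − 336) + 775×2.43×(57.7 − 26.7) + 305×0.385×(57.7 − 26.7) = 0
-133584 c = -62021
c = -62021/-133584 ≈ 0.4643 J/(g·°C)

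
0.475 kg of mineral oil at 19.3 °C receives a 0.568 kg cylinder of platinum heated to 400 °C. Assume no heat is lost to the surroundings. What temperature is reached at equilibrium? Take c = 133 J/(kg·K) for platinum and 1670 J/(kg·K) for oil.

Energy conservation, ΣQ = 0:
0.568*133*(T − 400) + 0.475*1670*(T − 19.3) = 0
75.54(T − 400) + 793.25(T − 19.3) = 0
868.79 T = 45527
T ≈ 52.40 °C

T_f ≈ 52.4 °C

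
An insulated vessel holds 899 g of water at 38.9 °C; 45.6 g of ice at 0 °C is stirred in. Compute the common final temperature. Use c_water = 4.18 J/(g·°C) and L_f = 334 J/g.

T_f ≈ 33.2 °C

Let T be the final temperature. ΣQ_i = 0:
melt ice: 45.6×334 = 15230
  meltwater 0→T: 45.6×4.18×T = 190.61 T
  water cools: 899×4.18×(T − 38.9) = 3757.8(T − 38.9)
3948.4 T = 146179 − 15230 = 130949
T ≈ 33.16 °C. Since T > 0 °C, the all-ice-melts assumption holds.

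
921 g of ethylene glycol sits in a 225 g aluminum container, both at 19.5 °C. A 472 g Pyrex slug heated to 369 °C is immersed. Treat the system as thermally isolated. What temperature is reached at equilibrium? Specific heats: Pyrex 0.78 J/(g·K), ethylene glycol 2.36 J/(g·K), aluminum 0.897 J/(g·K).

With ΣQ=0 the equilibrium temperature is the m·c-weighted mean:
T_f = (368.16×369 + 2173.6×19.5 + 201.83×19.5) / (368.16 + 2173.6 + 201.83)
    = 182171 / 2743.5 ≈ 66.40 °C

T_f ≈ 66.4 °C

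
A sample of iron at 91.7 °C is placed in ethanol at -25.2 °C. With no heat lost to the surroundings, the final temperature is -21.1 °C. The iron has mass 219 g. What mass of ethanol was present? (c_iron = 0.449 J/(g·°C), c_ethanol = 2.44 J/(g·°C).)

Taking heat into each body as positive, Σ m c ΔT = 0:
219×0.449×(-21.1 − 91.7) + m×2.44×(-21.1 − (-25.2)) = 0
10 m = 11092
m = 11092/10 ≈ 1109 g

m ≈ 1110 g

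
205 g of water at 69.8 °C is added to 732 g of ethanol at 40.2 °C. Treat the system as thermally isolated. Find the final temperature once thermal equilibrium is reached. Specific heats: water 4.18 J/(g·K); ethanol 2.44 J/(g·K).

With ΣQ=0 the equilibrium temperature is the m·c-weighted mean:
T_f = (856.9×69.8 + 1786.1×40.2) / (856.9 + 1786.1)
    = 131612 / 2643 ≈ 49.80 °C

T_f ≈ 49.8 °C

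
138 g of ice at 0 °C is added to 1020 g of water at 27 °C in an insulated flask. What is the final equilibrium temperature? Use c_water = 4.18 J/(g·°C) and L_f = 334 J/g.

Energy conservation, ΣQ = 0:
melt ice: 138×334 = 46092
  warm the meltwater: 576.84 T
  water cools: 1020×4.18×(T − 27) = 4263.6(T − 27)
4840.4 T = 115117 − 46092 = 69025
T ≈ 14.26 °C (positive, so assuming full melt was valid).

T_f ≈ 14.3 °C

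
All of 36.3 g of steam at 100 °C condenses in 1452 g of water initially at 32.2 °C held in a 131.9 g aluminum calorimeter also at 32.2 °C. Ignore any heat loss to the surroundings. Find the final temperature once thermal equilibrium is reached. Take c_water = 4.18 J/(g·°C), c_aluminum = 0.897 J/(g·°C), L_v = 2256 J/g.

T_f ≈ 46.7 °C

Heat gained plus heat lost sum to zero:
steam→water at 100 °C releases m L_v = 36.3×2256 = 81893; condensate cools 100→T: 36.3×4.18×(T − 100) = 151.73(T − 100); water warms: 1452×4.18×(T − 32.2) = 6069.4(T − 32.2); cup: 118.31(T − 32.2)
6339.4 T = 81893 + 15173 + 199243 = 296309
T ≈ 46.74 °C (< 100 °C, so full condensation is consistent).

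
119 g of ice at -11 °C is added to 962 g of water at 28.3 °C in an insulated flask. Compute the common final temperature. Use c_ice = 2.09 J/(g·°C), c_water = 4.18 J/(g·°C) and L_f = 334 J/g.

T_f ≈ 15.8 °C

Let T be the final temperature. ΣQ_i = 0:
warm ice to 0 °C: 119×2.09×(0 − (-11)) = 2735.8; melt ice: 119×334 = 39746; warm the meltwater: 497.42 T; water: 4021.2(T − 28.3)
4518.6 T = 113799 − 42482 = 71317
T ≈ 15.78 °C. Since T > 0 °C, the all-ice-melts assumption holds.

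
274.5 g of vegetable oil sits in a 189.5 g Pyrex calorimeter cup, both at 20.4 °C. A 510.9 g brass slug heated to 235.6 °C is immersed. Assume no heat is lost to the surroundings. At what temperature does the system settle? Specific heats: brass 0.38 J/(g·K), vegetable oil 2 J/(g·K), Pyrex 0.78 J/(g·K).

Conservation of energy gives ΣQ = 0:
510.9*0.38*(T − 235.6) + 274.5*2*(T − 20.4) + 189.5*0.78*(T − 20.4) = 0
194.14(T − 235.6) + 549(T − 20.4) + 147.81(T − 20.4) = 0
890.95 T = 59955
T = 59955/890.95 ≈ 67.29 °C

T_f ≈ 67.3 °C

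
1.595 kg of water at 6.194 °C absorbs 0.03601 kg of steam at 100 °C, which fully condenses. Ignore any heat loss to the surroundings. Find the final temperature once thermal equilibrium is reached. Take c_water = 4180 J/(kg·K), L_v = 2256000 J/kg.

T_f ≈ 20.2 °C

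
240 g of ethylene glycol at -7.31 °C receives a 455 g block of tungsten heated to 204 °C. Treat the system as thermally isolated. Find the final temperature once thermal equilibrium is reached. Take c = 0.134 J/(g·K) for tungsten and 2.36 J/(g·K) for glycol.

T_f ≈ 13.2 °C

T_f = Σ m_i c_i T_i / Σ m_i c_i:
T_f = (60.97×204 + 566.4×(-7.31)) / (60.97 + 566.4)
    = 8297.5 / 627.37 ≈ 13.23 °C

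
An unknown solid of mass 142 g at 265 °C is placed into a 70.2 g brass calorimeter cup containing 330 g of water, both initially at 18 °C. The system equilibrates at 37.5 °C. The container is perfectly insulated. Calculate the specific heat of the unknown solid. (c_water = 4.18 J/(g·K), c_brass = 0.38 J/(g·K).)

Conservation of energy gives ΣQ = 0:
142·c·(37.5 − 265) + 330·4.18·(37.5 − 18) + 70.2·0.38·(37.5 − 18) = 0
-32305 c = -27418
c = -27418/-32305 ≈ 0.8487 J/(g·K)

c ≈ 0.849 J/(g·K)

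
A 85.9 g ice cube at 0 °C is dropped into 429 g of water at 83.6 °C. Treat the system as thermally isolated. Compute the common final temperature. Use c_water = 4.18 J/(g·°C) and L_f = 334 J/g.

T_f ≈ 56.3 °C

Heat gained plus heat lost sum to zero:
melt ice: 85.9×334 = 28691
  warm the meltwater: 359.06 T
  water cools: 429×4.18×(T − 83.6) = 1793.2(T − 83.6)
2152.3 T = 149913 − 28691 = 121223
T ≈ 56.32 °C. Since T > 0 °C, the all-ice-melts assumption holds.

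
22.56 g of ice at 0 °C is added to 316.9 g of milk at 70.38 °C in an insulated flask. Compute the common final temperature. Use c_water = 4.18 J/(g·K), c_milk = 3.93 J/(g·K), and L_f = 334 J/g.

Conservation of energy gives ΣQ = 0:
melt ice: 22.56×334 = 7535
  warm the meltwater: 94.3 T
  milk cools: 316.9×3.93×(T − 70.38) = 1245.4(T − 70.38)
1339.7 T = 87652 − 7535 = 80117
T ≈ 59.80 °C — above 0 °C, consistent with complete melting.

T_f ≈ 59.8 °C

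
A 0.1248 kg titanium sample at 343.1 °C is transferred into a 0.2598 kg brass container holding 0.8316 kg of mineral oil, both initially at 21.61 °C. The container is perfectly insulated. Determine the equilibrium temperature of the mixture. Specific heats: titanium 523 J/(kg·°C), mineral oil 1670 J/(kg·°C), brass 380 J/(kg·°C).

T_f ≈ 35.1 °C

T_f is the heat-capacity-weighted average of the initial temperatures:
T_f = (65.27*343.1 + 1388.8*21.61 + 98.72*21.61) / (65.27 + 1388.8 + 98.72)
    = 54539 / 1552.8 ≈ 35.12 °C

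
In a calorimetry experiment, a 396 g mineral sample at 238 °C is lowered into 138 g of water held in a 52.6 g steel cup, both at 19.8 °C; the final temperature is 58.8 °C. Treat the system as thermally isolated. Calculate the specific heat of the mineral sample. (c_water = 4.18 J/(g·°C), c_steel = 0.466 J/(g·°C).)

Let T be the final temperature. ΣQ_i = 0:
396·c·(58.8 − 238) + 138·4.18·(58.8 − 19.8) + 52.6·0.466·(58.8 − 19.8) = 0
-70963 c = -23453
c = -23453/-70963 ≈ 0.3305 J/(g·°C)

c ≈ 0.33 J/(g·°C)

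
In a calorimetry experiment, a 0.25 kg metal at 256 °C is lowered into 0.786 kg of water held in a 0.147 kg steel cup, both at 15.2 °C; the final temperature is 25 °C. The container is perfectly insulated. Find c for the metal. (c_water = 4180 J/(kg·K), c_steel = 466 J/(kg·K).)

Energy conservation, ΣQ = 0:
0.25×c×(25 − 256) + 0.786×4180×(25 − 15.2) + 0.147×466×(25 − 15.2) = 0
-57.75 c = -32869
c = -32869/-57.75 ≈ 569.2 J/(kg·K)

c ≈ 569 J/(kg·K)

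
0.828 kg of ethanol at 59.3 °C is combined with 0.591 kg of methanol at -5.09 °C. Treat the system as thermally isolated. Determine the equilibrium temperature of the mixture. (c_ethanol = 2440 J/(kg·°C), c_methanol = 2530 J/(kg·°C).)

T_f ≈ 31.9 °C

T_f = Σ m_i c_i T_i / Σ m_i c_i:
T_f = (2020.3×59.3 + 1495.2×(-5.09)) / (2020.3 + 1495.2)
    = 112194 / 3515.6 ≈ 31.91 °C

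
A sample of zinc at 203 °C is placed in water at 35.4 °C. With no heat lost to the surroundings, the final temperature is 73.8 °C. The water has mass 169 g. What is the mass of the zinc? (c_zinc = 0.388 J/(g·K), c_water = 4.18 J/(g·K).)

m ≈ 541 g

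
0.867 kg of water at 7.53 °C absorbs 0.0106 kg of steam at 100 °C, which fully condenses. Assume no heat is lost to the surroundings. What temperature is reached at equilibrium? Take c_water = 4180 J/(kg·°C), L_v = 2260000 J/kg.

Energy balance with sensible and latent terms:
steam→water at 100 °C releases m L_v = 0.0106×2260000 = 23956; condensed water 100 °C→T: 44.31(T − 100); water warms: 0.867×4180×(T − 7.53) = 3624.1(T − 7.53)
3668.4 T = 23956 + 4430.8 + 27289 = 55676
T ≈ 15.18 °C — below 100 °C, confirming all the steam condensed.

T_f ≈ 15.2 °C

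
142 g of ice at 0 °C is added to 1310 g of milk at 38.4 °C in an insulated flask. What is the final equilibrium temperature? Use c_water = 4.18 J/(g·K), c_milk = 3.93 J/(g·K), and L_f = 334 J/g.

T_f ≈ 26.2 °C

Energy conservation, ΣQ = 0:
melt ice: 142×334 = 47428; meltwater 0→T: 142×4.18×T = 593.56 T; milk: 5148.3(T − 38.4)
5741.9 T = 197695 − 47428 = 150267
T ≈ 26.17 °C — above 0 °C, consistent with complete melting.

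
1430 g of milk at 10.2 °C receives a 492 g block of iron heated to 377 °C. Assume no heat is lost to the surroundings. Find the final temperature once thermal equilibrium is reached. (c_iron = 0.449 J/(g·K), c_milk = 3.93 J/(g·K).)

T_f ≈ 24.1 °C

T_f = Σ m_i c_i T_i / Σ m_i c_i:
T_f = (220.91*377 + 5619.9*10.2) / (220.91 + 5619.9)
    = 140605 / 5840.8 ≈ 24.07 °C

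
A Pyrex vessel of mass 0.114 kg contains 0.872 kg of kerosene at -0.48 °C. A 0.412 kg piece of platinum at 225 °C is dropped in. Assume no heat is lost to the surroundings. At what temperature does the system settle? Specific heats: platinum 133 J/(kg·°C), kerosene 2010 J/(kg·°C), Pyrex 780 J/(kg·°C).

T_f ≈ 6.0 °C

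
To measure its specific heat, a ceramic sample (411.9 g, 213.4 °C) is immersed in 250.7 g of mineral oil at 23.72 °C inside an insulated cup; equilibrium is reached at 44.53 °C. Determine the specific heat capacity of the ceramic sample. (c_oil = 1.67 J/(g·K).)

c ≈ 0.125 J/(g·K)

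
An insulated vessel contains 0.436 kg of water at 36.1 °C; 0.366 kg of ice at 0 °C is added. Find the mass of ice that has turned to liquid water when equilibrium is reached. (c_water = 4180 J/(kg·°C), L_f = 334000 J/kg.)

m_melted ≈ 0.197 kg

Water can give up m c ΔT = 0.436·4180·36.1 = 65792 J before reaching 0 °C.
Melting all 0.366 kg of ice would need 0.366·334000 = 122244 J.
That's not enough to melt it all — equilibrium is at 0 °C with ice remaining.
m_melt = 65792 / L_f = 0.197 kg.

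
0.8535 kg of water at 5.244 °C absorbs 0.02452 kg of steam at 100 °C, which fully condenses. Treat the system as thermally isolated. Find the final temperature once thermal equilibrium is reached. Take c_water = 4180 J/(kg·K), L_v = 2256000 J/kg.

T_f ≈ 23.0 °C

Setting the total heat transfer to zero:
latent heat released on condensation: 0.02452·2256000 = 55317; condensed water 100 °C→T: 102.49(T − 100); water warms: 0.8535·4180·(T − 5.244) = 3567.6(T − 5.244)
3670.1 T = 55317 + 10249 + 18709 = 84275
T ≈ 22.96 °C — below 100 °C, confirming all the steam condensed.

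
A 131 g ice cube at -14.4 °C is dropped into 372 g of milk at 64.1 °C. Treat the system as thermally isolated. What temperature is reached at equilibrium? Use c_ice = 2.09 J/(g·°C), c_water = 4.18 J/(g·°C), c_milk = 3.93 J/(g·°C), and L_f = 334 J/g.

Heat gained plus heat lost sum to zero:
ice -14.4→0 °C: 131×2.09×14.4 = 3942.6; fusion: m_ice L_f = 131×334 = 43754; meltwater 0→T: 131×4.18×T = 547.58 T; milk cools: 372×3.93×(T − 64.1) = 1462(T − 64.1)
2009.5 T = 93712 − 47697 = 46015
T ≈ 22.90 °C — above 0 °C, consistent with complete melting.

T_f ≈ 22.9 °C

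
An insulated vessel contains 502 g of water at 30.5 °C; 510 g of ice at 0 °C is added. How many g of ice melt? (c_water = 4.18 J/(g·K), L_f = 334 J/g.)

m_melted ≈ 192 g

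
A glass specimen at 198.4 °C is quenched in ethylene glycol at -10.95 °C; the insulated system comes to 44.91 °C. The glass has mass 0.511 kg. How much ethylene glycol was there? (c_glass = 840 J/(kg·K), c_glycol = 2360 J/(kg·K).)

m ≈ 0.5 kg

Heat lost by the glass = heat gained by the glycol:
0.511×840×(198.4 − 44.91) = m×2360×(44.91 − (-10.95))
131830 m = 65884  ⇒  m ≈ 0.4998 kg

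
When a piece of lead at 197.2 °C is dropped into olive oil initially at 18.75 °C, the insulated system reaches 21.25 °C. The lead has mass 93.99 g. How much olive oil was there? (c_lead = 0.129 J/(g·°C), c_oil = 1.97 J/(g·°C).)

m ≈ 433 g

Heat lost by the lead = heat gained by the oil:
93.99×0.129×(197.2 − 21.25) = m×1.97×(21.25 − 18.75)
4.925 m = 2133.3  ⇒  m ≈ 433.2 g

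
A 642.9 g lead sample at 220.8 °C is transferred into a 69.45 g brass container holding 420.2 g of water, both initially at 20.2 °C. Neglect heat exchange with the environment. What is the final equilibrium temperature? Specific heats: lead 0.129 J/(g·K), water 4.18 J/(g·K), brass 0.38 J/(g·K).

T_f ≈ 29.1 °C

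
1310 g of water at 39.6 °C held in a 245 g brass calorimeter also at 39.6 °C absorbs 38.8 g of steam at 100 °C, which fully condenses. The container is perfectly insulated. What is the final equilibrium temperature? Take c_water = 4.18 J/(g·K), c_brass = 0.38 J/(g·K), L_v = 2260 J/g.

T_f ≈ 56.6 °C

Heat gained plus heat lost sum to zero:
latent heat released on condensation: 38.8×2260 = 87688
  condensate cools 100→T: 38.8×4.18×(T − 100) = 162.18(T − 100)
  original water: 5475.8(T − 39.6)
  cup: 93.1(T − 39.6)
5731.1 T = 87688 + 16218 + 220528 = 324435
T ≈ 56.61 °C (< 100 °C, so full condensation is consistent).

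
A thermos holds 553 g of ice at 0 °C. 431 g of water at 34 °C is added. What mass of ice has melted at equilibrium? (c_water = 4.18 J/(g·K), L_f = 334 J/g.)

Cooling the water to 0 °C releases 431×4.18×34 = 61254 J.
To melt every bit of ice: 553×334 = 184702 J.
That's not enough to melt it all — equilibrium is at 0 °C with ice remaining.
m_melt = 61254 / L_f = 183.4 g.

m_melted ≈ 183 g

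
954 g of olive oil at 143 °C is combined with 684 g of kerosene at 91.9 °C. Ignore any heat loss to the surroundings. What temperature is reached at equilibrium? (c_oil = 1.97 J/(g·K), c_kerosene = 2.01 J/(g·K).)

Setting the total heat transfer to zero:
954*1.97*(T − 143) + 684*2.01*(T − 91.9) = 0
1879.4(T − 143) + 1374.8(T − 91.9) = 0
3254.2 T = 395099
T ≈ 121.41 °C

T_f ≈ 121.4 °C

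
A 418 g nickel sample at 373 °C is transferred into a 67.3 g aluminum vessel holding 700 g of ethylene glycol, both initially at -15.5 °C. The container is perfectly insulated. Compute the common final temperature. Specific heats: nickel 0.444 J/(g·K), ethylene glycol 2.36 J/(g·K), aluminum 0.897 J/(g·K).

T_f ≈ 22.5 °C

Setting the total heat transfer to zero:
418×0.444×(T − 373) + 700×2.36×(T − (-15.5)) + 67.3×0.897×(T − (-15.5)) = 0
185.59(T − 373) + 1652(T − (-15.5)) + 60.37(T − (-15.5)) = 0
1898 T = 42684
T ≈ 22.49 °C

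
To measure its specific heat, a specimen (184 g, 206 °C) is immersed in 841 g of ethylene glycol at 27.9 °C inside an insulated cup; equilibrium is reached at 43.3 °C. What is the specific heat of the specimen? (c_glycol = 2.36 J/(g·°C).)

Conservation of energy gives ΣQ = 0:
184×c×(43.3 − 206) + 841×2.36×(43.3 − 27.9) = 0
-29937 c = -30565
c = -30565/-29937 ≈ 1.021 J/(g·°C)

c ≈ 1.02 J/(g·°C)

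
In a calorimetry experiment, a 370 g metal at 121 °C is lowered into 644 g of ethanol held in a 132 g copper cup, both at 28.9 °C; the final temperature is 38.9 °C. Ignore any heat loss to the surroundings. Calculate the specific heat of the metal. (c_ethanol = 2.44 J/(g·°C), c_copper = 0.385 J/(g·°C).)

Setting the total heat transfer to zero:
370×c×(38.9 − 121) + 644×2.44×(38.9 − 28.9) + 132×0.385×(38.9 − 28.9) = 0
-30377 c = -16222
c = -16222/-30377 ≈ 0.534 J/(g·°C)

c ≈ 0.534 J/(g·°C)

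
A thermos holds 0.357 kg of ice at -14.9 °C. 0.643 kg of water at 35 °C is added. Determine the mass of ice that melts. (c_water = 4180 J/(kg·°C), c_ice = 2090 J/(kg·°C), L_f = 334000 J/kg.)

Water can give up m c ΔT = 0.643·4180·35 = 94071 J before reaching 0 °C.
Warming the ice to 0 °C takes 0.357·2090·14.9 = 11117 J, leaving 82954 J for melting.
To melt every bit of ice: 0.357·334000 = 119238 J.
That's not enough to melt it all — equilibrium is at 0 °C with ice remaining.
m_melted·334000 = 82954  ⇒  m_melted ≈ 0.2484 kg.

m_melted ≈ 0.248 kg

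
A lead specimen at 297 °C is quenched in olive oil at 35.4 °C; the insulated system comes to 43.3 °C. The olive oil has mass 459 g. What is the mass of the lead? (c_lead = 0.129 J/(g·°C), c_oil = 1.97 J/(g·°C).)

|Q_lead| = |Q_oil|:
m·0.129·(297 − 43.3) = 459·1.97·(43.3 − 35.4)
32.73 m = 7143.4  ⇒  m ≈ 218.3 g

m ≈ 218 g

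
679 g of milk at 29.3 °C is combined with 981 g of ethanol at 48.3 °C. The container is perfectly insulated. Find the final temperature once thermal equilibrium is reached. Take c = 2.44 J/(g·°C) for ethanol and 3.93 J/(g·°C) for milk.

Net heat exchanged in the isolated system is zero:
981*2.44*(T − 48.3) + 679*3.93*(T − 29.3) = 0
2393.6(T − 48.3) + 2668.5(T − 29.3) = 0
(2393.6 + 2668.5) T = 2393.6*48.3 + 2668.5*29.3
T = 193799/5062.1 ≈ 38.28 °C

T_f ≈ 38.3 °C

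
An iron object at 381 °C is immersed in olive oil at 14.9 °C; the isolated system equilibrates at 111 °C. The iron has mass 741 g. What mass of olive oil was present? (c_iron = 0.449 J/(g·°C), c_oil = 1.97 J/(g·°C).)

Setting the total heat transfer to zero:
741·0.449·(111 − 381) + m·1.97·(111 − 14.9) = 0
189.32 m = 89831
m = 89831/189.32 ≈ 474.5 g

m ≈ 475 g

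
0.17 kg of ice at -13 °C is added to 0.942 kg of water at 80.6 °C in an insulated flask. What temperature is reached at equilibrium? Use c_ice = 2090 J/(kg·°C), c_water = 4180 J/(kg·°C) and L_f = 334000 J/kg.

T_f ≈ 55.1 °C

Let T be the final temperature. ΣQ_i = 0:
warm ice to 0 °C: 0.17×2090×(0 − (-13)) = 4618.9; melt ice: 0.17×334000 = 56780; meltwater 0→T: 0.17×4180×T = 710.6 T; water cools: 0.942×4180×(T − 80.6) = 3937.6(T − 80.6)
4648.2 T = 317367 − 61399 = 255968
T ≈ 55.07 °C — above 0 °C, consistent with complete melting.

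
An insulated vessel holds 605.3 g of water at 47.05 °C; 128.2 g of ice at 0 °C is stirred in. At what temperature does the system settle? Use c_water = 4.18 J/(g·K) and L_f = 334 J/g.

Heat gained plus heat lost sum to zero:
fusion: m_ice L_f = 128.2·334 = 42819
  meltwater 0→T: 128.2·4.18·T = 535.88 T
  water cools: 605.3·4.18·(T − 47.05) = 2530.2(T − 47.05)
3066 T = 119044 − 42819 = 76225
T ≈ 24.86 °C (positive, so assuming full melt was valid).

T_f ≈ 24.9 °C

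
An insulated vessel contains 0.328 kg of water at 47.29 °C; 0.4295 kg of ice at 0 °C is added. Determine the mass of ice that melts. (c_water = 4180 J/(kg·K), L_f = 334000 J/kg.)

Cooling the water to 0 °C releases 0.328×4180×47.29 = 64836 J.
Melting all 0.4295 kg of ice would need 0.4295×334000 = 143453 J.
64836 J < 143453 J, so only part of the ice melts and the system sits at 0 °C.
Mass melted = 64836/334000 ≈ 0.1941 kg.

m_melted ≈ 0.194 kg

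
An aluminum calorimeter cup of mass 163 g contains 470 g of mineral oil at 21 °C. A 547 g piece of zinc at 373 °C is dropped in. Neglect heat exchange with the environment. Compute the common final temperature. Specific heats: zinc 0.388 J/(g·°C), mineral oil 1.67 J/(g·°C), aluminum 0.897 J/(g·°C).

Let T be the final temperature. ΣQ_i = 0:
547*0.388*(T − 373) + 470*1.67*(T − 21) + 163*0.897*(T − 21) = 0
212.24(T − 373) + 784.9(T − 21) + 146.21(T − 21) = 0
1143.3 T = 98717
T = 98717/1143.3 ≈ 86.34 °C

T_f ≈ 86.3 °C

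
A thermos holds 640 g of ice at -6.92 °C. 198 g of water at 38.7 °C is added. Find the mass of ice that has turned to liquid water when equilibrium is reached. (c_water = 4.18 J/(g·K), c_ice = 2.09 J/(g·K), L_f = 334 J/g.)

m_melted ≈ 68.2 g

Water can give up m c ΔT = 198·4.18·38.7 = 32030 J before reaching 0 °C.
Of that, 640·2.09·6.92 = 9256.2 J goes to bring the ice to 0 °C, leaving 22773 J.
Melting all 640 g of ice would need 640·334 = 213760 J.
Since 22773 < 213760 J, not all the ice melts; equilibrium is at 0 °C.
m_melt = 22773 / L_f = 68.18 g.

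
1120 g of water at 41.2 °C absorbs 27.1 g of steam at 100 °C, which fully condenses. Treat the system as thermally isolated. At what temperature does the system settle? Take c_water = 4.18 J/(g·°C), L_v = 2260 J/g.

T_f ≈ 55.4 °C

Taking heat into each body as positive, Σ m c ΔT = 0:
condense steam: −27.1×2260 = −61246; condensed water 100 °C→T: 113.28(T − 100); original water: 4681.6(T − 41.2)
4794.9 T = 61246 + 11328 + 192882 = 265456
T ≈ 55.36 °C (< 100 °C, so full condensation is consistent).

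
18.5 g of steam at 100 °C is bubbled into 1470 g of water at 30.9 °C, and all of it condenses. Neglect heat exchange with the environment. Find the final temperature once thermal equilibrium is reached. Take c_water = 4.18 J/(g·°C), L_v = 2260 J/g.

T_f ≈ 38.5 °C

Setting the total heat transfer to zero:
condense steam: −18.5×2260 = −41810; condensate cools 100→T: 18.5×4.18×(T − 100) = 77.33(T − 100); water warms: 1470×4.18×(T − 30.9) = 6144.6(T − 30.9)
6221.9 T = 41810 + 7733 + 189868 = 239411
T ≈ 38.48 °C (< 100 °C, so full condensation is consistent).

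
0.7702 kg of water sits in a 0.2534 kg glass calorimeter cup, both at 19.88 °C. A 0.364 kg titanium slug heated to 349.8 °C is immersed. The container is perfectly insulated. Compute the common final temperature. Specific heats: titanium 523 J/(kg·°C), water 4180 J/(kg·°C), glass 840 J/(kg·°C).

T_f ≈ 37.2 °C

Energy conservation, ΣQ = 0:
0.364*523*(T − 349.8) + 0.7702*4180*(T − 19.88) + 0.2534*840*(T − 19.88) = 0
190.37(T − 349.8) + 3219.4(T − 19.88) + 212.86(T − 19.88) = 0
(190.37 + 3219.4 + 212.86) T = 190.37*349.8 + 3219.4*19.88 + 212.86*19.88
T = 134826 / 3622.7 = 37.2 °C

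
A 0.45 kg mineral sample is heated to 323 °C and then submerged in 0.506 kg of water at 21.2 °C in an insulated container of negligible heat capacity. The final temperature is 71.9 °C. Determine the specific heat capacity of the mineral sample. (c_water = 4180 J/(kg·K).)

Setting the total heat transfer to zero:
0.45×c×(71.9 − 323) + 0.506×4180×(71.9 − 21.2) = 0
-113 c = -107235
c = -107235/-113 ≈ 949 J/(kg·K)

c ≈ 949 J/(kg·K)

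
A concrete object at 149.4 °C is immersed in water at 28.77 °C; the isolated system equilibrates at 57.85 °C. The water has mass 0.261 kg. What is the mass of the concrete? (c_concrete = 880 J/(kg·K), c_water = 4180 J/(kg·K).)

|Q_concrete| = |Q_water|:
m·880·(149.4 − 57.85) = 0.261·4180·(57.85 − 28.77)
80564 m = 31726  ⇒  m ≈ 0.3938 kg

m ≈ 0.394 kg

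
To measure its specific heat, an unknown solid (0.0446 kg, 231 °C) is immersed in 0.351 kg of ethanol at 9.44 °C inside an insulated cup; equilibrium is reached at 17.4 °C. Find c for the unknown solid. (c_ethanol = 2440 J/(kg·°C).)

c ≈ 716 J/(kg·°C)

Heat gained plus heat lost sum to zero:
0.0446·c·(17.4 − 231) + 0.351·2440·(17.4 − 9.44) = 0
-9.527 c = -6817.3
c = -6817.3/-9.527 ≈ 715.6 J/(kg·°C)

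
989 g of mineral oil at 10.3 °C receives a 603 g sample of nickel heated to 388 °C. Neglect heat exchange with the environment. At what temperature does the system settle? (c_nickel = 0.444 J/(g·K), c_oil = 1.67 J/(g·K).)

T_f ≈ 63.0 °C

Set heat shed by the hot body equal to heat absorbed by the cold body:
603*0.444*(388 − T) = 989*1.67*(T − 10.3)
267.73(388 − T) = 1651.6(T − 10.3)
1919.4 T = 120892  ⇒  T ≈ 62.99 °C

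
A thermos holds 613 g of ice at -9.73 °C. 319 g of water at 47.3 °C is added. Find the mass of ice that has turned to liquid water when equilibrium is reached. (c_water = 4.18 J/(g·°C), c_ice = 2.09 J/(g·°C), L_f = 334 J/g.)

Water can give up m c ΔT = 319×4.18×47.3 = 63071 J before reaching 0 °C.
Warming the ice to 0 °C takes 613×2.09×9.73 = 12466 J, leaving 50605 J for melting.
Fully melting the ice requires m_ice L_f = 613×334 = 204742 J.
50605 J < 204742 J, so only part of the ice melts and the system sits at 0 °C.
Mass melted = 50605/334 ≈ 151.5 g.

m_melted ≈ 152 g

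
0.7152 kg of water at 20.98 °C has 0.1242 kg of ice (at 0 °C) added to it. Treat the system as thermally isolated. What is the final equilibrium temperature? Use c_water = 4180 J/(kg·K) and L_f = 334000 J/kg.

T_f ≈ 6.1 °C

Energy balance with sensible and latent terms:
melt ice: 0.1242·334000 = 41483
  meltwater 0→T: 0.1242·4180·T = 519.16 T
  water: 2989.5(T − 20.98)
3508.7 T = 62720 − 41483 = 21238
T ≈ 6.05 °C. Since T > 0 °C, the all-ice-melts assumption holds.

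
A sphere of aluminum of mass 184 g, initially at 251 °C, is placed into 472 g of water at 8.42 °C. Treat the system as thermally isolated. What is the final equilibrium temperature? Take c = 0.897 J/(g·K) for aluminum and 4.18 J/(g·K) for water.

|Q_aluminum| = |Q_water|:
184×0.897×(251 − T) = 472×4.18×(T − 8.42)
165.05(251 − T) = 1973(T − 8.42)
2138 T = 58039  ⇒  T ≈ 27.15 °C

T_f ≈ 27.1 °C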